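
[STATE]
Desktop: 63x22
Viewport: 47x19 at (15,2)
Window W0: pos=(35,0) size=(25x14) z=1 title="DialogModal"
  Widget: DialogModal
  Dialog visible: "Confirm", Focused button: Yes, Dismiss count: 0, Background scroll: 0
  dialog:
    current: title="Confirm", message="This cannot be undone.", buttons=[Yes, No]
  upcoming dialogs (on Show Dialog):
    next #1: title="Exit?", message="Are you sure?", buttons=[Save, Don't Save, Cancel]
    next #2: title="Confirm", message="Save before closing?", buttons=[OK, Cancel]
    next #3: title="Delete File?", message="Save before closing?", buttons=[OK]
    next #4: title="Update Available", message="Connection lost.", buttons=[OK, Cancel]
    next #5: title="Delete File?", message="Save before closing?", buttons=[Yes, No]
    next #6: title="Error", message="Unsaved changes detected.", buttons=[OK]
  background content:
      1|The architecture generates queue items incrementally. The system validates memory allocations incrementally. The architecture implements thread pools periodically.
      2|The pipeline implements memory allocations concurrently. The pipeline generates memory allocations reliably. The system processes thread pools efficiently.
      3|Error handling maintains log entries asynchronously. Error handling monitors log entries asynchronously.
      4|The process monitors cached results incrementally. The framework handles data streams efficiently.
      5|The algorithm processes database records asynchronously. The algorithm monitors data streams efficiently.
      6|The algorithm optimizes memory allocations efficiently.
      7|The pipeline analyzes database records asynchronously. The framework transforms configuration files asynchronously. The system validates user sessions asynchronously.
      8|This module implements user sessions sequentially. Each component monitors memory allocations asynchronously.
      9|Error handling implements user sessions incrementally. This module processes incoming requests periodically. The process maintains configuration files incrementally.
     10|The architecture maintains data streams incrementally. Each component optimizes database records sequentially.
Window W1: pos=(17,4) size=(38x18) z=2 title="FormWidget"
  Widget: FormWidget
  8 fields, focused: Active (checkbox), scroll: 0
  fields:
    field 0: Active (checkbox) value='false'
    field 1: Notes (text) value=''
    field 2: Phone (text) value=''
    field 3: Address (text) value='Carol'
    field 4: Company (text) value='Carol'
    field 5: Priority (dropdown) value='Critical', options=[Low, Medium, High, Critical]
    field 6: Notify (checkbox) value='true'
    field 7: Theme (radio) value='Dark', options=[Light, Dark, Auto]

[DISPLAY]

                    ┠───────────────────────┨  
                    ┃The architecture genera┃  
  ┏━━━━━━━━━━━━━━━━━━━━━━━━━━━━━━━━━━━━┓ents┃  
  ┃ FormWidget                         ┃─┐in┃  
  ┠────────────────────────────────────┨ │ca┃  
  ┃> Active:     [ ]                   ┃n│es┃  
  ┃  Notes:      [                    ]┃ │es┃  
  ┃  Phone:      [                    ]┃─┘ d┃  
  ┃  Address:    [Carol               ]┃nts ┃  
  ┃  Company:    [Carol               ]┃emen┃  
  ┃  Priority:   [Critical           ▼]┃inta┃  
  ┃  Notify:     [x]                   ┃━━━━┛  
  ┃  Theme:      ( ) Light  (●) Dark  (┃       
  ┃                                    ┃       
  ┃                                    ┃       
  ┃                                    ┃       
  ┃                                    ┃       
  ┃                                    ┃       
  ┃                                    ┃       


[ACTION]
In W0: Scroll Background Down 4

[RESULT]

                    ┠───────────────────────┨  
                    ┃The algorithm processes┃  
  ┏━━━━━━━━━━━━━━━━━━━━━━━━━━━━━━━━━━━━┓izes┃  
  ┃ FormWidget                         ┃─┐ d┃  
  ┠────────────────────────────────────┨ │s ┃  
  ┃> Active:     [ ]                   ┃n│en┃  
  ┃  Notes:      [                    ]┃ │ta┃  
  ┃  Phone:      [                    ]┃─┘  ┃  
  ┃  Address:    [Carol               ]┃    ┃  
  ┃  Company:    [Carol               ]┃    ┃  
  ┃  Priority:   [Critical           ▼]┃    ┃  
  ┃  Notify:     [x]                   ┃━━━━┛  
  ┃  Theme:      ( ) Light  (●) Dark  (┃       
  ┃                                    ┃       
  ┃                                    ┃       
  ┃                                    ┃       
  ┃                                    ┃       
  ┃                                    ┃       
  ┃                                    ┃       


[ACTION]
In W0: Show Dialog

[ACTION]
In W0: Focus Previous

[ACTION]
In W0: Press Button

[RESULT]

                    ┠───────────────────────┨  
                    ┃The algorithm processes┃  
  ┏━━━━━━━━━━━━━━━━━━━━━━━━━━━━━━━━━━━━┓izes┃  
  ┃ FormWidget                         ┃es d┃  
  ┠────────────────────────────────────┨nts ┃  
  ┃> Active:     [ ]                   ┃emen┃  
  ┃  Notes:      [                    ]┃inta┃  
  ┃  Phone:      [                    ]┃    ┃  
  ┃  Address:    [Carol               ]┃    ┃  
  ┃  Company:    [Carol               ]┃    ┃  
  ┃  Priority:   [Critical           ▼]┃    ┃  
  ┃  Notify:     [x]                   ┃━━━━┛  
  ┃  Theme:      ( ) Light  (●) Dark  (┃       
  ┃                                    ┃       
  ┃                                    ┃       
  ┃                                    ┃       
  ┃                                    ┃       
  ┃                                    ┃       
  ┃                                    ┃       


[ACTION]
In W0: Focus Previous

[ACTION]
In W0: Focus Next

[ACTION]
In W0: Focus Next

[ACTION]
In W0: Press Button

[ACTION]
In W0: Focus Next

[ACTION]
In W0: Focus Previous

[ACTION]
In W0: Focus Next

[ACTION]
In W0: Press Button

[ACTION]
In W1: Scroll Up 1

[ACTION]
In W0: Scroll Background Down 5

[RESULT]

                    ┠───────────────────────┨  
                    ┃The architecture mainta┃  
  ┏━━━━━━━━━━━━━━━━━━━━━━━━━━━━━━━━━━━━┓    ┃  
  ┃ FormWidget                         ┃    ┃  
  ┠────────────────────────────────────┨    ┃  
  ┃> Active:     [ ]                   ┃    ┃  
  ┃  Notes:      [                    ]┃    ┃  
  ┃  Phone:      [                    ]┃    ┃  
  ┃  Address:    [Carol               ]┃    ┃  
  ┃  Company:    [Carol               ]┃    ┃  
  ┃  Priority:   [Critical           ▼]┃    ┃  
  ┃  Notify:     [x]                   ┃━━━━┛  
  ┃  Theme:      ( ) Light  (●) Dark  (┃       
  ┃                                    ┃       
  ┃                                    ┃       
  ┃                                    ┃       
  ┃                                    ┃       
  ┃                                    ┃       
  ┃                                    ┃       


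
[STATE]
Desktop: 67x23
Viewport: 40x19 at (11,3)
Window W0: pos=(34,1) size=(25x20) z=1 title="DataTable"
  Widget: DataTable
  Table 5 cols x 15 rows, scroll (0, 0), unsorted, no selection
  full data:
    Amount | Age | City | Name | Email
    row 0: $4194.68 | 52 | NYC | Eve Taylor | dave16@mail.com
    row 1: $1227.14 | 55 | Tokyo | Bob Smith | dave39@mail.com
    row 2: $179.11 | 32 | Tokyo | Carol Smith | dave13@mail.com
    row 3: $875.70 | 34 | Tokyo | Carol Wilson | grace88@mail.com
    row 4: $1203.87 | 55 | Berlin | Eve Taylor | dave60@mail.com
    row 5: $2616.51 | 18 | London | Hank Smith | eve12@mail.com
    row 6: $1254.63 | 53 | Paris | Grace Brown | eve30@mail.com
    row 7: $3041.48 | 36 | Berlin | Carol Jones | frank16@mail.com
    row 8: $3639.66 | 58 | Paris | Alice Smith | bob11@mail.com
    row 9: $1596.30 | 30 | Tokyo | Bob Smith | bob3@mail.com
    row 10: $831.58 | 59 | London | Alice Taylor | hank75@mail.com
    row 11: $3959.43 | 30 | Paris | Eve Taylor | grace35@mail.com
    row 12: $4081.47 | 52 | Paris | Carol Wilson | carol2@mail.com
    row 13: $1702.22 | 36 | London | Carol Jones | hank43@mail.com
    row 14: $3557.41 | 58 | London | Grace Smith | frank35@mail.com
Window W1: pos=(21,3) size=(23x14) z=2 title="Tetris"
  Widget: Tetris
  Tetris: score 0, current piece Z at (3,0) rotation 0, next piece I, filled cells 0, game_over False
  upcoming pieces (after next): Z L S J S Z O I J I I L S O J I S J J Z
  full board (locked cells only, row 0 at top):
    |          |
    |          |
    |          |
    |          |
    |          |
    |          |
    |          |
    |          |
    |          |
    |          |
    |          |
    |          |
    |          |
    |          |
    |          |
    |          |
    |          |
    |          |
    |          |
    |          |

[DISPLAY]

          ┏━━━━━━━━━━━━━━━━━━━━━┓───────
          ┃ Tetris              ┃Age│Cit
          ┠─────────────────────┨───┼───
          ┃          │Next:     ┃52 │NYC
          ┃          │████      ┃55 │Tok
          ┃          │          ┃32 │Tok
          ┃          │          ┃34 │Tok
          ┃          │          ┃55 │Ber
          ┃          │          ┃18 │Lon
          ┃          │Score:    ┃53 │Par
          ┃          │0         ┃36 │Ber
          ┃          │          ┃58 │Par
          ┃          │          ┃30 │Tok
          ┗━━━━━━━━━━━━━━━━━━━━━┛59 │Lon
                       ┃$3959.43│30 │Par
                       ┃$4081.47│52 │Par
                       ┃$1702.22│36 │Lon
                       ┗━━━━━━━━━━━━━━━━
                                        


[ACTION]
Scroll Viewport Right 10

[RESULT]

┏━━━━━━━━━━━━━━━━━━━━━┓──────────────┨  
┃ Tetris              ┃Age│City  │Nam┃  
┠─────────────────────┨───┼──────┼───┃  
┃          │Next:     ┃52 │NYC   │Eve┃  
┃          │████      ┃55 │Tokyo │Bob┃  
┃          │          ┃32 │Tokyo │Car┃  
┃          │          ┃34 │Tokyo │Car┃  
┃          │          ┃55 │Berlin│Eve┃  
┃          │          ┃18 │London│Han┃  
┃          │Score:    ┃53 │Paris │Gra┃  
┃          │0         ┃36 │Berlin│Car┃  
┃          │          ┃58 │Paris │Ali┃  
┃          │          ┃30 │Tokyo │Bob┃  
┗━━━━━━━━━━━━━━━━━━━━━┛59 │London│Ali┃  
             ┃$3959.43│30 │Paris │Eve┃  
             ┃$4081.47│52 │Paris │Car┃  
             ┃$1702.22│36 │London│Car┃  
             ┗━━━━━━━━━━━━━━━━━━━━━━━┛  
                                        


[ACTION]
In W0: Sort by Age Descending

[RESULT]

┏━━━━━━━━━━━━━━━━━━━━━┓──────────────┨  
┃ Tetris              ┃Ag▼│City  │Nam┃  
┠─────────────────────┨───┼──────┼───┃  
┃          │Next:     ┃59 │London│Ali┃  
┃          │████      ┃58 │Paris │Ali┃  
┃          │          ┃58 │London│Gra┃  
┃          │          ┃55 │Tokyo │Bob┃  
┃          │          ┃55 │Berlin│Eve┃  
┃          │          ┃53 │Paris │Gra┃  
┃          │Score:    ┃52 │NYC   │Eve┃  
┃          │0         ┃52 │Paris │Car┃  
┃          │          ┃36 │Berlin│Car┃  
┃          │          ┃36 │London│Car┃  
┗━━━━━━━━━━━━━━━━━━━━━┛34 │Tokyo │Car┃  
             ┃$179.11 │32 │Tokyo │Car┃  
             ┃$1596.30│30 │Tokyo │Bob┃  
             ┃$3959.43│30 │Paris │Eve┃  
             ┗━━━━━━━━━━━━━━━━━━━━━━━┛  
                                        


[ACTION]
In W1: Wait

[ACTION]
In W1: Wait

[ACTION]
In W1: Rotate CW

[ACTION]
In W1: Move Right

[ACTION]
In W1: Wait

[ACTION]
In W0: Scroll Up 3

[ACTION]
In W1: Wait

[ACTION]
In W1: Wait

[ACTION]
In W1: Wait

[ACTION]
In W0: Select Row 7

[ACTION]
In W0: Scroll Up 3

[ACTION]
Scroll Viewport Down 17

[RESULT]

┃ Tetris              ┃Ag▼│City  │Nam┃  
┠─────────────────────┨───┼──────┼───┃  
┃          │Next:     ┃59 │London│Ali┃  
┃          │████      ┃58 │Paris │Ali┃  
┃          │          ┃58 │London│Gra┃  
┃          │          ┃55 │Tokyo │Bob┃  
┃          │          ┃55 │Berlin│Eve┃  
┃          │          ┃53 │Paris │Gra┃  
┃          │Score:    ┃52 │NYC   │Eve┃  
┃          │0         ┃52 │Paris │Car┃  
┃          │          ┃36 │Berlin│Car┃  
┃          │          ┃36 │London│Car┃  
┗━━━━━━━━━━━━━━━━━━━━━┛34 │Tokyo │Car┃  
             ┃$179.11 │32 │Tokyo │Car┃  
             ┃$1596.30│30 │Tokyo │Bob┃  
             ┃$3959.43│30 │Paris │Eve┃  
             ┗━━━━━━━━━━━━━━━━━━━━━━━┛  
                                        
                                        


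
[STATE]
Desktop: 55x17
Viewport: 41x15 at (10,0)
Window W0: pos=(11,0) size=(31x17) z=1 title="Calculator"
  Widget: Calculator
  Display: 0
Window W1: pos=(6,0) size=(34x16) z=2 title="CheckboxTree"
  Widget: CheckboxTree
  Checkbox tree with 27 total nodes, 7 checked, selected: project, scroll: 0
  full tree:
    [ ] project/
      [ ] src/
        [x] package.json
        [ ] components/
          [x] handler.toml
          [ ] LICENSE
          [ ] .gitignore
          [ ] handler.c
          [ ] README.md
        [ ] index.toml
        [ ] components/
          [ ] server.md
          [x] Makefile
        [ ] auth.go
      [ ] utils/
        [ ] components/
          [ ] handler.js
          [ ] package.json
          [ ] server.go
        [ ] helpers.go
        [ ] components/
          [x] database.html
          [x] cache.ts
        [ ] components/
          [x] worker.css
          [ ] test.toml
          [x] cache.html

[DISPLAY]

━━━━━━━━━━━━━━━━━━━━━━━━━━━━━┓━┓         
eckboxTree                   ┃ ┃         
─────────────────────────────┨─┨         
] project/                   ┃0┃         
[-] src/                     ┃ ┃         
  [x] package.json           ┃ ┃         
  [-] components/            ┃ ┃         
    [x] handler.toml         ┃ ┃         
    [ ] LICENSE              ┃ ┃         
    [ ] .gitignore           ┃ ┃         
    [ ] handler.c            ┃ ┃         
    [ ] README.md            ┃ ┃         
  [ ] index.toml             ┃ ┃         
  [-] components/            ┃ ┃         
    [ ] server.md            ┃ ┃         


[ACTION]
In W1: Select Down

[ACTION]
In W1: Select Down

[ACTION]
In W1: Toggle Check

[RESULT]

━━━━━━━━━━━━━━━━━━━━━━━━━━━━━┓━┓         
eckboxTree                   ┃ ┃         
─────────────────────────────┨─┨         
] project/                   ┃0┃         
[-] src/                     ┃ ┃         
  [ ] package.json           ┃ ┃         
  [-] components/            ┃ ┃         
    [x] handler.toml         ┃ ┃         
    [ ] LICENSE              ┃ ┃         
    [ ] .gitignore           ┃ ┃         
    [ ] handler.c            ┃ ┃         
    [ ] README.md            ┃ ┃         
  [ ] index.toml             ┃ ┃         
  [-] components/            ┃ ┃         
    [ ] server.md            ┃ ┃         


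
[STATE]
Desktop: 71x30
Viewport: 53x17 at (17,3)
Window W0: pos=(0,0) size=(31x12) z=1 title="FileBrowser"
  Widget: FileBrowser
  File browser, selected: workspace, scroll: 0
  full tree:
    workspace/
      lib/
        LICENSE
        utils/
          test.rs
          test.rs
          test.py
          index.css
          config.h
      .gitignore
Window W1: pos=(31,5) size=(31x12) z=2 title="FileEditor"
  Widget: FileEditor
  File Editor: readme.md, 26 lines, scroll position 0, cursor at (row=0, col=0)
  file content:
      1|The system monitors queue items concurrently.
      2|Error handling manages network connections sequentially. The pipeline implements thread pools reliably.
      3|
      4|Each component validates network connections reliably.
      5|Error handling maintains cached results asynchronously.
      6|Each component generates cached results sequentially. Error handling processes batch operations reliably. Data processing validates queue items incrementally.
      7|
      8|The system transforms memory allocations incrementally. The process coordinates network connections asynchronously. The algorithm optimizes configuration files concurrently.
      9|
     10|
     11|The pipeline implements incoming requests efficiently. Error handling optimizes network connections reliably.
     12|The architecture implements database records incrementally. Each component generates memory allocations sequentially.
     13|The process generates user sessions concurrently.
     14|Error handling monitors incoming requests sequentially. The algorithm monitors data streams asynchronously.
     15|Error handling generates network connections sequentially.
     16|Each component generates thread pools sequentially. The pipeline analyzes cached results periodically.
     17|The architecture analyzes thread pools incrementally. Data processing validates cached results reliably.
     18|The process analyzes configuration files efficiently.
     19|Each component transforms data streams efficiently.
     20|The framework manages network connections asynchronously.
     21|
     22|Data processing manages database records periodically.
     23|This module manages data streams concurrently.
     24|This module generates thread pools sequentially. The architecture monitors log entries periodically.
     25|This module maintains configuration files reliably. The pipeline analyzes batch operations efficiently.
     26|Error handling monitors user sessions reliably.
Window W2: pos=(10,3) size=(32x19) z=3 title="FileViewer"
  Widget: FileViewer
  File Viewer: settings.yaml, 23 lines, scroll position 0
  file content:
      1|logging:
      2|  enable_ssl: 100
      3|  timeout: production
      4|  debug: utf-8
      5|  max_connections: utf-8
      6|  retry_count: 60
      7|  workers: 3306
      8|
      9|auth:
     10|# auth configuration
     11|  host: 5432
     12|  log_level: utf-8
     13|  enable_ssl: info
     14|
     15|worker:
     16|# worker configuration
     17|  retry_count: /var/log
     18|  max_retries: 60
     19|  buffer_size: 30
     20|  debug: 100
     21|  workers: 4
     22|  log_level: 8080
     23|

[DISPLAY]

━━━━━━━━━━━━━━━━━━━━━━━━┓                            
iewer                   ┃                            
────────────────────────┨━━━━━━━━━━━━━━━━━━━┓        
g:                     ▲┃r                  ┃        
le_ssl: 100            █┃───────────────────┨        
out: production        ░┃ monitors queue it▲┃        
g: utf-8               ░┃ling manages netwo█┃        
connections: utf-8     ░┃                  ░┃        
y_count: 60            ░┃nent validates net░┃        
ers: 3306              ░┃ling maintains cac░┃        
                       ░┃nent generates cac░┃        
                       ░┃                  ░┃        
 configuration         ░┃ transforms memory▼┃        
: 5432                 ░┃━━━━━━━━━━━━━━━━━━━┛        
level: utf-8           ░┃                            
le_ssl: info           ░┃                            
                       ░┃                            


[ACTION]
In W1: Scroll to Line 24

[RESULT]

━━━━━━━━━━━━━━━━━━━━━━━━┓                            
iewer                   ┃                            
────────────────────────┨━━━━━━━━━━━━━━━━━━━┓        
g:                     ▲┃r                  ┃        
le_ssl: 100            █┃───────────────────┨        
out: production        ░┃nent transforms da▲┃        
g: utf-8               ░┃ork manages networ░┃        
connections: utf-8     ░┃                  ░┃        
y_count: 60            ░┃ssing manages data░┃        
ers: 3306              ░┃e manages data str░┃        
                       ░┃e generates thread░┃        
                       ░┃e maintains config█┃        
 configuration         ░┃ling monitors user▼┃        
: 5432                 ░┃━━━━━━━━━━━━━━━━━━━┛        
level: utf-8           ░┃                            
le_ssl: info           ░┃                            
                       ░┃                            


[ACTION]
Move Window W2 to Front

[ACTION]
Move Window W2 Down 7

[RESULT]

             ┃                                       
             ┃                                       
             ┃┏━━━━━━━━━━━━━━━━━━━━━━━━━━━━━┓        
             ┃┃ FileEditor                  ┃        
             ┃┠─────────────────────────────┨        
             ┃┃Each component transforms da▲┃        
             ┃┃The framework manages networ░┃        
━━━━━━━━━━━━━━━━━━━━━━━━┓                  ░┃        
iewer                   ┃ssing manages data░┃        
────────────────────────┨e manages data str░┃        
g:                     ▲┃e generates thread░┃        
le_ssl: 100            █┃e maintains config█┃        
out: production        ░┃ling monitors user▼┃        
g: utf-8               ░┃━━━━━━━━━━━━━━━━━━━┛        
connections: utf-8     ░┃                            
y_count: 60            ░┃                            
ers: 3306              ░┃                            


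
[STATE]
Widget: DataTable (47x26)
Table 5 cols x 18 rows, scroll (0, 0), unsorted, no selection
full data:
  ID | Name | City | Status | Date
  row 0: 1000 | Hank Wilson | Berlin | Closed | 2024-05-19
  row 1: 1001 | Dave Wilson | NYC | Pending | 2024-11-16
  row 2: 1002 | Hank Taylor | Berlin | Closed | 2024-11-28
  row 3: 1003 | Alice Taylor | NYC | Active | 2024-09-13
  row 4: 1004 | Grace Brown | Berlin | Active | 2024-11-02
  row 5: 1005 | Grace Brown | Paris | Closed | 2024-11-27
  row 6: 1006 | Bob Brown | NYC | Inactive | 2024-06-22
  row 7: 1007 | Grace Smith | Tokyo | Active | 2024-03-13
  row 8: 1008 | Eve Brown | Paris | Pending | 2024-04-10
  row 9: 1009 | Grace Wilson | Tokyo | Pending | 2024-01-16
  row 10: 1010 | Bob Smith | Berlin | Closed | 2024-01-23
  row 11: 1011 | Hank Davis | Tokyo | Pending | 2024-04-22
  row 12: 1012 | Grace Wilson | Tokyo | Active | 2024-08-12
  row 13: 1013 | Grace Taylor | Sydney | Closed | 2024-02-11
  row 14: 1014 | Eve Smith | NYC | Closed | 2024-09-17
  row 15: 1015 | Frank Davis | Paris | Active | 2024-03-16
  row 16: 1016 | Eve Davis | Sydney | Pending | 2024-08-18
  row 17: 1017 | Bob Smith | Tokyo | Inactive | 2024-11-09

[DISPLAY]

ID  │Name        │City  │Status  │Date         
────┼────────────┼──────┼────────┼──────────   
1000│Hank Wilson │Berlin│Closed  │2024-05-19   
1001│Dave Wilson │NYC   │Pending │2024-11-16   
1002│Hank Taylor │Berlin│Closed  │2024-11-28   
1003│Alice Taylor│NYC   │Active  │2024-09-13   
1004│Grace Brown │Berlin│Active  │2024-11-02   
1005│Grace Brown │Paris │Closed  │2024-11-27   
1006│Bob Brown   │NYC   │Inactive│2024-06-22   
1007│Grace Smith │Tokyo │Active  │2024-03-13   
1008│Eve Brown   │Paris │Pending │2024-04-10   
1009│Grace Wilson│Tokyo │Pending │2024-01-16   
1010│Bob Smith   │Berlin│Closed  │2024-01-23   
1011│Hank Davis  │Tokyo │Pending │2024-04-22   
1012│Grace Wilson│Tokyo │Active  │2024-08-12   
1013│Grace Taylor│Sydney│Closed  │2024-02-11   
1014│Eve Smith   │NYC   │Closed  │2024-09-17   
1015│Frank Davis │Paris │Active  │2024-03-16   
1016│Eve Davis   │Sydney│Pending │2024-08-18   
1017│Bob Smith   │Tokyo │Inactive│2024-11-09   
                                               
                                               
                                               
                                               
                                               
                                               


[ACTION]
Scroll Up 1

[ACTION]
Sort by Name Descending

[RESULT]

ID  │Name       ▼│City  │Status  │Date         
────┼────────────┼──────┼────────┼──────────   
1000│Hank Wilson │Berlin│Closed  │2024-05-19   
1002│Hank Taylor │Berlin│Closed  │2024-11-28   
1011│Hank Davis  │Tokyo │Pending │2024-04-22   
1009│Grace Wilson│Tokyo │Pending │2024-01-16   
1012│Grace Wilson│Tokyo │Active  │2024-08-12   
1013│Grace Taylor│Sydney│Closed  │2024-02-11   
1007│Grace Smith │Tokyo │Active  │2024-03-13   
1004│Grace Brown │Berlin│Active  │2024-11-02   
1005│Grace Brown │Paris │Closed  │2024-11-27   
1015│Frank Davis │Paris │Active  │2024-03-16   
1014│Eve Smith   │NYC   │Closed  │2024-09-17   
1016│Eve Davis   │Sydney│Pending │2024-08-18   
1008│Eve Brown   │Paris │Pending │2024-04-10   
1001│Dave Wilson │NYC   │Pending │2024-11-16   
1010│Bob Smith   │Berlin│Closed  │2024-01-23   
1017│Bob Smith   │Tokyo │Inactive│2024-11-09   
1006│Bob Brown   │NYC   │Inactive│2024-06-22   
1003│Alice Taylor│NYC   │Active  │2024-09-13   
                                               
                                               
                                               
                                               
                                               
                                               


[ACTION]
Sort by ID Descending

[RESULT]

ID ▼│Name        │City  │Status  │Date         
────┼────────────┼──────┼────────┼──────────   
1017│Bob Smith   │Tokyo │Inactive│2024-11-09   
1016│Eve Davis   │Sydney│Pending │2024-08-18   
1015│Frank Davis │Paris │Active  │2024-03-16   
1014│Eve Smith   │NYC   │Closed  │2024-09-17   
1013│Grace Taylor│Sydney│Closed  │2024-02-11   
1012│Grace Wilson│Tokyo │Active  │2024-08-12   
1011│Hank Davis  │Tokyo │Pending │2024-04-22   
1010│Bob Smith   │Berlin│Closed  │2024-01-23   
1009│Grace Wilson│Tokyo │Pending │2024-01-16   
1008│Eve Brown   │Paris │Pending │2024-04-10   
1007│Grace Smith │Tokyo │Active  │2024-03-13   
1006│Bob Brown   │NYC   │Inactive│2024-06-22   
1005│Grace Brown │Paris │Closed  │2024-11-27   
1004│Grace Brown │Berlin│Active  │2024-11-02   
1003│Alice Taylor│NYC   │Active  │2024-09-13   
1002│Hank Taylor │Berlin│Closed  │2024-11-28   
1001│Dave Wilson │NYC   │Pending │2024-11-16   
1000│Hank Wilson │Berlin│Closed  │2024-05-19   
                                               
                                               
                                               
                                               
                                               
                                               


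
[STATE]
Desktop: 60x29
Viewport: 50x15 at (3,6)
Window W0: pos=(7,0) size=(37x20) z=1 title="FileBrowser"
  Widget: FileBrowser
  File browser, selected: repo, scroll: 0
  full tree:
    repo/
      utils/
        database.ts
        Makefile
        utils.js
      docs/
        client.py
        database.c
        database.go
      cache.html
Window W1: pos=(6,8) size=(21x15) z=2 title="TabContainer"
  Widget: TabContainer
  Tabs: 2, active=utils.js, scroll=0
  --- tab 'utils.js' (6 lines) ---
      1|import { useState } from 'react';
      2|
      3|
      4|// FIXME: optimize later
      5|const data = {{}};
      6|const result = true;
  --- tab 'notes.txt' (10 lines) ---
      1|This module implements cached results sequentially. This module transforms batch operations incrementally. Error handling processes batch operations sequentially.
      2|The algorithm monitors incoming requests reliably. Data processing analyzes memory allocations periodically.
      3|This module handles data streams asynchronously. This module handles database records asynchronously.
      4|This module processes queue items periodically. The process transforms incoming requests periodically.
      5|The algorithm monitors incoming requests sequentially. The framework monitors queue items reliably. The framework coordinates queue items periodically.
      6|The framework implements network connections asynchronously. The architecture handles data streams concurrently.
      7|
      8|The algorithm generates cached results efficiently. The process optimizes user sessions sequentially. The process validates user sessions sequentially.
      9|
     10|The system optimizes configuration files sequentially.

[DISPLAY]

    ┃    cache.html                     ┃         
    ┃                                   ┃         
   ┏━━━━━━━━━━━━━━━━━━━┓                ┃         
   ┃ TabContainer      ┃                ┃         
   ┠───────────────────┨                ┃         
   ┃[utils.js]│ notes.t┃                ┃         
   ┃───────────────────┃                ┃         
   ┃import { useState }┃                ┃         
   ┃                   ┃                ┃         
   ┃                   ┃                ┃         
   ┃// FIXME: optimize ┃                ┃         
   ┃const data = {{}}; ┃                ┃         
   ┃const result = true┃                ┃         
   ┃                   ┃━━━━━━━━━━━━━━━━┛         
   ┃                   ┃                          


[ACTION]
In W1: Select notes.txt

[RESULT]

    ┃    cache.html                     ┃         
    ┃                                   ┃         
   ┏━━━━━━━━━━━━━━━━━━━┓                ┃         
   ┃ TabContainer      ┃                ┃         
   ┠───────────────────┨                ┃         
   ┃ utils.js │[notes.t┃                ┃         
   ┃───────────────────┃                ┃         
   ┃This module impleme┃                ┃         
   ┃The algorithm monit┃                ┃         
   ┃This module handles┃                ┃         
   ┃This module process┃                ┃         
   ┃The algorithm monit┃                ┃         
   ┃The framework imple┃                ┃         
   ┃                   ┃━━━━━━━━━━━━━━━━┛         
   ┃The algorithm gener┃                          


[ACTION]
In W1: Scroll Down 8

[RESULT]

    ┃    cache.html                     ┃         
    ┃                                   ┃         
   ┏━━━━━━━━━━━━━━━━━━━┓                ┃         
   ┃ TabContainer      ┃                ┃         
   ┠───────────────────┨                ┃         
   ┃ utils.js │[notes.t┃                ┃         
   ┃───────────────────┃                ┃         
   ┃                   ┃                ┃         
   ┃The system optimize┃                ┃         
   ┃                   ┃                ┃         
   ┃                   ┃                ┃         
   ┃                   ┃                ┃         
   ┃                   ┃                ┃         
   ┃                   ┃━━━━━━━━━━━━━━━━┛         
   ┃                   ┃                          


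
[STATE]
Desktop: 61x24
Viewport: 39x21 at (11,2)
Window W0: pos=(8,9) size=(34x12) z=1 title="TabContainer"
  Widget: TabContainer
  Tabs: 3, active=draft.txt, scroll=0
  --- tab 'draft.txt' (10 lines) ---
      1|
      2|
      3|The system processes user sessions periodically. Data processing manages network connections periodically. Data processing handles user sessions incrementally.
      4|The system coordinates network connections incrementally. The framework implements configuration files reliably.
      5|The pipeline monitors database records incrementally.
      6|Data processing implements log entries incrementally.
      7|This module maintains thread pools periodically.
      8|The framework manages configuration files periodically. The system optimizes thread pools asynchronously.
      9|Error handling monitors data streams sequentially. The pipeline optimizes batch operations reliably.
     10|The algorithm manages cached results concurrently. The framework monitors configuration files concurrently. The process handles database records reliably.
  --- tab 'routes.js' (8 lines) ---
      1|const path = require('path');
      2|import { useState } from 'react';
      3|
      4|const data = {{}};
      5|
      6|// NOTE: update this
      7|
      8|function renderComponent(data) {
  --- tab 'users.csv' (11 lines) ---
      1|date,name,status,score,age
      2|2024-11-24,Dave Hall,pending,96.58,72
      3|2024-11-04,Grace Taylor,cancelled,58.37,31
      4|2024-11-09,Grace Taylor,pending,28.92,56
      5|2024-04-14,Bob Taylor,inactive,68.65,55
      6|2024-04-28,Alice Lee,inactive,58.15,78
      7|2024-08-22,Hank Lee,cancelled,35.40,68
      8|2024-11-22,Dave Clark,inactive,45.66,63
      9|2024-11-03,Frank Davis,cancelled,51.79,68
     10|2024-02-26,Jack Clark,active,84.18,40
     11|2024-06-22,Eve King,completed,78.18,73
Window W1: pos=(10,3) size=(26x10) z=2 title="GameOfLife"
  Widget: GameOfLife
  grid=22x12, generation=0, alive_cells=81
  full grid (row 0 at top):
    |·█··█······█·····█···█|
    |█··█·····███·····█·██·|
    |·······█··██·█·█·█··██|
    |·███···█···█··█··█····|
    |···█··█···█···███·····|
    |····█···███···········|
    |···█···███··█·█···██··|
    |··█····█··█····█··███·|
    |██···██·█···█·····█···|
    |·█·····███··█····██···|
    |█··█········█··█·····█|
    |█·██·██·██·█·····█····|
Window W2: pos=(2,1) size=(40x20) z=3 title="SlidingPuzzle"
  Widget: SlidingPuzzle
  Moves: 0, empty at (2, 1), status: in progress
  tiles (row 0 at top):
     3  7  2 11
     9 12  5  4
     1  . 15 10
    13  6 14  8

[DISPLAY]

Puzzle                        ┃        
──────────────────────────────┨        
──┬────┬────┐                 ┃        
7 │  2 │ 11 │                 ┃        
──┼────┼────┤                 ┃        
2 │  5 │  4 │                 ┃        
──┼────┼────┤                 ┃        
  │ 15 │ 10 │                 ┃        
──┼────┼────┤                 ┃        
6 │ 14 │  8 │                 ┃        
──┴────┴────┘                 ┃        
                              ┃        
                              ┃        
                              ┃        
                              ┃        
                              ┃        
                              ┃        
                              ┃        
━━━━━━━━━━━━━━━━━━━━━━━━━━━━━━┛        
                                       
                                       


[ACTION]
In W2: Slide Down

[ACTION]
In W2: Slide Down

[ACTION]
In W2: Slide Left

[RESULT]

Puzzle                        ┃        
──────────────────────────────┨        
──┬────┬────┐                 ┃        
2 │    │ 11 │                 ┃        
──┼────┼────┤                 ┃        
7 │  5 │  4 │                 ┃        
──┼────┼────┤                 ┃        
2 │ 15 │ 10 │                 ┃        
──┼────┼────┤                 ┃        
6 │ 14 │  8 │                 ┃        
──┴────┴────┘                 ┃        
                              ┃        
                              ┃        
                              ┃        
                              ┃        
                              ┃        
                              ┃        
                              ┃        
━━━━━━━━━━━━━━━━━━━━━━━━━━━━━━┛        
                                       
                                       


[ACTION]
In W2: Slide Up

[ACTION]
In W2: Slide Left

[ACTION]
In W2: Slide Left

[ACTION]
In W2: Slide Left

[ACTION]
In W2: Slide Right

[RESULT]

Puzzle                        ┃        
──────────────────────────────┨        
──┬────┬────┐                 ┃        
2 │  5 │ 11 │                 ┃        
──┼────┼────┤                 ┃        
7 │    │  4 │                 ┃        
──┼────┼────┤                 ┃        
2 │ 15 │ 10 │                 ┃        
──┼────┼────┤                 ┃        
6 │ 14 │  8 │                 ┃        
──┴────┴────┘                 ┃        
                              ┃        
                              ┃        
                              ┃        
                              ┃        
                              ┃        
                              ┃        
                              ┃        
━━━━━━━━━━━━━━━━━━━━━━━━━━━━━━┛        
                                       
                                       
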